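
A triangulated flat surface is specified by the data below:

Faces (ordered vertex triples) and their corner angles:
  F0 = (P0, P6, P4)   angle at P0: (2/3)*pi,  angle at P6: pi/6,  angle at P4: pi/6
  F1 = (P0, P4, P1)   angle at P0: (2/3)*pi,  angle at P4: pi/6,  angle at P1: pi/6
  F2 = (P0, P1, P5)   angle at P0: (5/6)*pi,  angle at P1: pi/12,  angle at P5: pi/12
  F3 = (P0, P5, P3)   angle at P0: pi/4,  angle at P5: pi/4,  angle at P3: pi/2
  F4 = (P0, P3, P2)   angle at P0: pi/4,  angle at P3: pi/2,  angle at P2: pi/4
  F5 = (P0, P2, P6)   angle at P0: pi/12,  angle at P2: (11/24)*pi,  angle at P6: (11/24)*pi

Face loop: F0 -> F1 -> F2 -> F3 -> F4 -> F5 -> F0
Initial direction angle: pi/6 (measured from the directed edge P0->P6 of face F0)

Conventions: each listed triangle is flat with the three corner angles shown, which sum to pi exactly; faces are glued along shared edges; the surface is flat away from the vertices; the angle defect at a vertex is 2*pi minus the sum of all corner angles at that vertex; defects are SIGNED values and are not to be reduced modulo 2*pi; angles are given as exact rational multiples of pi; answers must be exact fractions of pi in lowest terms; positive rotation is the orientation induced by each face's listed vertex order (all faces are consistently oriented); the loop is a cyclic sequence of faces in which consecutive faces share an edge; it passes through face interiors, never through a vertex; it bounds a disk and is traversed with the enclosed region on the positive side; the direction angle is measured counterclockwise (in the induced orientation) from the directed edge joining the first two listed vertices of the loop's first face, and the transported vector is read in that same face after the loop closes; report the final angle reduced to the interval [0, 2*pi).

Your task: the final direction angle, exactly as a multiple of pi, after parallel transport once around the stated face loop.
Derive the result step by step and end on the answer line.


enclosed vertex P0: corner angles sum to (11/4)*pi, defect = 2*pi - (11/4)*pi = (-3/4)*pi
the rotation equals the total enclosed defect, so the final angle is initial + defects (mod 2*pi)
final angle = pi/6 - (3/4)*pi = (17/12)*pi (mod 2*pi)

Answer: final direction angle = (17/12)*pi


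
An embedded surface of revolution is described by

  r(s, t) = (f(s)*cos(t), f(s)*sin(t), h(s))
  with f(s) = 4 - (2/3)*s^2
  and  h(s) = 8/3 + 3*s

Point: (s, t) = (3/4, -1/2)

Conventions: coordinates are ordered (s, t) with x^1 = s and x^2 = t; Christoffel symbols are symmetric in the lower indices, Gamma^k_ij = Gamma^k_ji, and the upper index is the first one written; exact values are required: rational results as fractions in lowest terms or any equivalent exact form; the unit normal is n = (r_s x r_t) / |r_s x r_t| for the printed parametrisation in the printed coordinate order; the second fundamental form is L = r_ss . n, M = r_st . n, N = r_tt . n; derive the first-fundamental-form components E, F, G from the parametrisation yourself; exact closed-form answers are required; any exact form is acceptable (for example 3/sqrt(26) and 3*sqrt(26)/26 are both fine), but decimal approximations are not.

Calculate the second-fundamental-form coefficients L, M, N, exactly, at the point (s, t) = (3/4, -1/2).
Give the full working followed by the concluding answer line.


f = 29/8, f' = -1, f'' = -4/3, h' = 3, h'' = 0
E = 10, F = 0, G = 841/64; answer radicand W^2 = 10
unnormalised second-form numerators: l = 4, m = 0, n = 87/8; L = l/sqrt(10), and similarly M = m/sqrt(W^2), N = n/sqrt(W^2)

Answer: L = 2*sqrt(10)/5, M = 0, N = 87*sqrt(10)/80


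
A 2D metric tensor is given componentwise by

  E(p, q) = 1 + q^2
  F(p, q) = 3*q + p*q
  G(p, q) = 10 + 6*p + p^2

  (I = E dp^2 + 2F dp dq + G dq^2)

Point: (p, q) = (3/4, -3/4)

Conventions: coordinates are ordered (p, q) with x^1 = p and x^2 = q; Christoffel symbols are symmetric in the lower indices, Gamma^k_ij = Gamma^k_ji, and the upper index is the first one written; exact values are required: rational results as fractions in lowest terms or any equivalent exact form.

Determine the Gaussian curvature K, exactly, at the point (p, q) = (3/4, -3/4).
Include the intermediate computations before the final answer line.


E = 25/16, F = -45/16, G = 241/16, EG - F^2 = 125/8 at the point
E_p = 0, E_q = -3/2, F_p = -3/4, F_q = 15/4, G_p = 15/2, G_q = 0
E_qq = 2, F_pq = 1, G_pp = 2
Brioschi: K = (det M1 - det M2) / (EG - F^2)^2 with the standard first/second-derivative matrices M1, M2.
M1 = [[-E_qq/2 + F_pq - G_pp/2, E_p/2, F_p - E_q/2], [F_q - G_p/2, E, F], [G_q/2, F, G]] = [[-1, 0, 0], [0, 25/16, -45/16], [0, -45/16, 241/16]]; det M1 = -125/8
M2 = [[0, E_q/2, G_p/2], [E_q/2, E, F], [G_p/2, F, G]] = [[0, -3/4, 15/4], [-3/4, 25/16, -45/16], [15/4, -45/16, 241/16]]; det M2 = -117/8
det M1 - det M2 = -1; K = -1 / (125/8)^2 = -64/15625

Answer: K = -64/15625


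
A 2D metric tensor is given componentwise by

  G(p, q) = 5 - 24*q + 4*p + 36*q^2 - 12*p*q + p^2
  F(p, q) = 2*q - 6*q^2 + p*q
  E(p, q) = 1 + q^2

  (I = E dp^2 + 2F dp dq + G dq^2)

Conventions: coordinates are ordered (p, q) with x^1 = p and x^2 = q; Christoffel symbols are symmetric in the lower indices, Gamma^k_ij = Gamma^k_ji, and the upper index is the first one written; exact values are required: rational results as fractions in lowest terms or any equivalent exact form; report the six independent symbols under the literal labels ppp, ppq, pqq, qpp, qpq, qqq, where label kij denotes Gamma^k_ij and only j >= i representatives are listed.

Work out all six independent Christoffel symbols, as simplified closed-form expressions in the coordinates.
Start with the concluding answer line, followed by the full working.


Answer: Gamma_ppp = 0, Gamma_ppq = q/(p^2 - 12*p*q + 4*p + 37*q^2 - 24*q + 5), Gamma_pqq = -6*q/(p^2 - 12*p*q + 4*p + 37*q^2 - 24*q + 5), Gamma_qpp = 0, Gamma_qpq = (p - 6*q + 2)/(p^2 - 12*p*q + 4*p + 37*q^2 - 24*q + 5), Gamma_qqq = (-6*p + 36*q - 12)/(p^2 - 12*p*q + 4*p + 37*q^2 - 24*q + 5)

E = 1 + q^2; F = 2*q - 6*q^2 + p*q; G = 5 - 24*q + 4*p + 36*q^2 - 12*p*q + p^2
Gamma^k_ij = (1/2) g^{kl} (d_i g_jl + d_j g_il - d_l g_ij), with g^inv = (1/(EG-F^2)) [[G, -F], [-F, E]]
first partials: E_p = 0, E_q = 2*q, F_p = q, F_q = 2 - 12*q + p, G_p = 4 - 12*q + 2*p, G_q = -24 + 72*q - 12*p
D = EG - F^2 = 5 - 24*q + 4*p + 37*q^2 - 12*p*q + p^2
expanded: Gamma^p_pp = (G E_p - 2F F_p + F E_q)/(2D), Gamma^p_pq = (G E_q - F G_p)/(2D), Gamma^p_qq = (2G F_q - G G_p - F G_q)/(2D), Gamma^q_pp = (2E F_p - E E_q - F E_p)/(2D), Gamma^q_pq = (E G_p - F E_q)/(2D), Gamma^q_qq = (E G_q - 2F F_q + F G_p)/(2D); substitute and cancel common factors


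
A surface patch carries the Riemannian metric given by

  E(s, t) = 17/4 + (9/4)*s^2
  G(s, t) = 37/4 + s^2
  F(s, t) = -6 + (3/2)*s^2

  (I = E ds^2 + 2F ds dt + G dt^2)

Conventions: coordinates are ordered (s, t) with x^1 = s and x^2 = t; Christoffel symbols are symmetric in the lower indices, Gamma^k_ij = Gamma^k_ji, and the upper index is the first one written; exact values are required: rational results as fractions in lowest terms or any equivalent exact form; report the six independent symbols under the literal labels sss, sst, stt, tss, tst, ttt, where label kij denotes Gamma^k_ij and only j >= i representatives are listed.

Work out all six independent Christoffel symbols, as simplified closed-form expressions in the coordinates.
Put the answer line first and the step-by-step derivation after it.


Answer: Gamma_sss = (-36*s^3 + 621*s)/(689*s^2 + 53), Gamma_sst = (-24*s^3 + 96*s)/(689*s^2 + 53), Gamma_stt = (-16*s^3 - 148*s)/(689*s^2 + 53), Gamma_tss = (54*s^3 + 420*s)/(689*s^2 + 53), Gamma_tst = (36*s^3 + 68*s)/(689*s^2 + 53), Gamma_ttt = (24*s^3 - 96*s)/(689*s^2 + 53)

E = 17/4 + (9/4)*s^2; F = -6 + (3/2)*s^2; G = 37/4 + s^2
Gamma^k_ij = (1/2) g^{kl} (d_i g_jl + d_j g_il - d_l g_ij), with g^inv = (1/(EG-F^2)) [[G, -F], [-F, E]]
first partials: E_s = (9/2)*s, E_t = 0, F_s = 3*s, F_t = 0, G_s = 2*s, G_t = 0
D = EG - F^2 = 53/16 + (689/16)*s^2
expanded: Gamma^s_ss = (G E_s - 2F F_s + F E_t)/(2D), Gamma^s_st = (G E_t - F G_s)/(2D), Gamma^s_tt = (2G F_t - G G_s - F G_t)/(2D), Gamma^t_ss = (2E F_s - E E_t - F E_s)/(2D), Gamma^t_st = (E G_s - F E_t)/(2D), Gamma^t_tt = (E G_t - 2F F_t + F G_s)/(2D); substitute and cancel common factors


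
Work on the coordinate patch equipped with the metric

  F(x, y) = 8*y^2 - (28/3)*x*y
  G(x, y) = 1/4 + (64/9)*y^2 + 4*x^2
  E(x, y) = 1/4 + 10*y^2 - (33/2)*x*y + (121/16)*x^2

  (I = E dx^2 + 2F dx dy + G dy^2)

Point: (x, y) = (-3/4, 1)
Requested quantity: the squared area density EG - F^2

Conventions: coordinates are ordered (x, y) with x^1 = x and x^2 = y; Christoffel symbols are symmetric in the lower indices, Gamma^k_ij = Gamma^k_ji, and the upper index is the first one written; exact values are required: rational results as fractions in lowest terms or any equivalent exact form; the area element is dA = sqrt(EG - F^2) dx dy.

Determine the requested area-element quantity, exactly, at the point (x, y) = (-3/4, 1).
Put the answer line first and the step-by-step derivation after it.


Answer: EG - F^2 = 153613/4608

E = 6881/256, F = 15, G = 173/18; EG - F^2 = 153613/4608


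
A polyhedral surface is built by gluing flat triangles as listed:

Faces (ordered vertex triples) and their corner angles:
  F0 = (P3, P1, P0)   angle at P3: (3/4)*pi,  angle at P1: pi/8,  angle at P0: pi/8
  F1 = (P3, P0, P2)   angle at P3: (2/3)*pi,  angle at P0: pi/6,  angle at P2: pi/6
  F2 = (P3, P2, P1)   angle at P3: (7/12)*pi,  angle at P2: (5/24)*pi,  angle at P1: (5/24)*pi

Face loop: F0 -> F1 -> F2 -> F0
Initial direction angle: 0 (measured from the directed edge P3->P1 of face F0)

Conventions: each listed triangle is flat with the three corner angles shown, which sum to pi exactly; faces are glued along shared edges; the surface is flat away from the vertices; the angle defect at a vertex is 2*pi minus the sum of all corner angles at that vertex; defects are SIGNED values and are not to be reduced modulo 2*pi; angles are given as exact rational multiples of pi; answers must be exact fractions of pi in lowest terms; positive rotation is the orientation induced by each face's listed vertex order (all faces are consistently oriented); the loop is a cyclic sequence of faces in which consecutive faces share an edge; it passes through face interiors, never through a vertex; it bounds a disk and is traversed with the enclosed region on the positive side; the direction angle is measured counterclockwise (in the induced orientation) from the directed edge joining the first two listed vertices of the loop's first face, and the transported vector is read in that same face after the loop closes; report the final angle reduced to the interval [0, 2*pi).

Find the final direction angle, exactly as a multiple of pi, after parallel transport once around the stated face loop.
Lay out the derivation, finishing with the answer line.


enclosed vertex P3: corner angles sum to 2*pi, defect = 2*pi - 2*pi = 0
final direction = starting direction + enclosed defect total, reduced mod 2*pi (induced orientation)
final angle = 0 + 0 = 0 (mod 2*pi)

Answer: final direction angle = 0


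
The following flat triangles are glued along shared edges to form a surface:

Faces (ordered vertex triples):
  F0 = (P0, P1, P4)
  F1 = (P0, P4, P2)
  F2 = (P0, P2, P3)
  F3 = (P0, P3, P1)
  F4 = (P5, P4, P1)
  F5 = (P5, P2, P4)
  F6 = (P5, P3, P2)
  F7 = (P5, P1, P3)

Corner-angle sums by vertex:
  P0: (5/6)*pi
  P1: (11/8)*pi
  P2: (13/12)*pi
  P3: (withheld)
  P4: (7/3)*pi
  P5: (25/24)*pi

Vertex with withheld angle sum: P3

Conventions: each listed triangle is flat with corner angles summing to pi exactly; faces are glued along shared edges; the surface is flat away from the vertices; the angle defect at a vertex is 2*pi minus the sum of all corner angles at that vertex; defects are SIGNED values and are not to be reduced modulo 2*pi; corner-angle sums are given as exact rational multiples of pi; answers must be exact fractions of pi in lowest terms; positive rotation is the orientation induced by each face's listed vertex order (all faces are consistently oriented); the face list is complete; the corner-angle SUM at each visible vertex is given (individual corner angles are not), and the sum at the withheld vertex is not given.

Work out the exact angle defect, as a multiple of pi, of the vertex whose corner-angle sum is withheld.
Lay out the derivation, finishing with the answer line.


V = 6, E = 12, F = 8; chi = V - E + F = 2
Gauss-Bonnet: total defect = 2*pi*chi = 4*pi; visible defects sum to (10/3)*pi

Answer: defect(P3) = (2/3)*pi


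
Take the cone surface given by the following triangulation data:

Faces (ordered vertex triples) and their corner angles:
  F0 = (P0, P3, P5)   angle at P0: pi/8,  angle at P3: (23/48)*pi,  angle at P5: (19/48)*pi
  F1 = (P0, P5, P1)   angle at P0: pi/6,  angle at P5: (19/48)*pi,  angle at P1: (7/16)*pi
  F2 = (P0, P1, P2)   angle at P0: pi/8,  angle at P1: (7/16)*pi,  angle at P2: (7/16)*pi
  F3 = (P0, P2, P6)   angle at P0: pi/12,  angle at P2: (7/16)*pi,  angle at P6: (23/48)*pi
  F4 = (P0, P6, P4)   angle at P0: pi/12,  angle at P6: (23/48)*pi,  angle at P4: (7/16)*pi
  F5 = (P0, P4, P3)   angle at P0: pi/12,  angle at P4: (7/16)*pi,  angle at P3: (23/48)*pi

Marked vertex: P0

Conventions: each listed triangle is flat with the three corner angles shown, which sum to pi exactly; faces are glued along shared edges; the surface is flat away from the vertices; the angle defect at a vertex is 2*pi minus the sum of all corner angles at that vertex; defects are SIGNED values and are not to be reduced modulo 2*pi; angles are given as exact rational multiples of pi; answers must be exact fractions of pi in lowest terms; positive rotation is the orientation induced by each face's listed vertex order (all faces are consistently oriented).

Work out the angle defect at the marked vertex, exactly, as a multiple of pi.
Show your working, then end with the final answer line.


Sum of corner angles at P0: (2/3)*pi
defect = 2*pi - (2/3)*pi

Answer: defect(P0) = (4/3)*pi


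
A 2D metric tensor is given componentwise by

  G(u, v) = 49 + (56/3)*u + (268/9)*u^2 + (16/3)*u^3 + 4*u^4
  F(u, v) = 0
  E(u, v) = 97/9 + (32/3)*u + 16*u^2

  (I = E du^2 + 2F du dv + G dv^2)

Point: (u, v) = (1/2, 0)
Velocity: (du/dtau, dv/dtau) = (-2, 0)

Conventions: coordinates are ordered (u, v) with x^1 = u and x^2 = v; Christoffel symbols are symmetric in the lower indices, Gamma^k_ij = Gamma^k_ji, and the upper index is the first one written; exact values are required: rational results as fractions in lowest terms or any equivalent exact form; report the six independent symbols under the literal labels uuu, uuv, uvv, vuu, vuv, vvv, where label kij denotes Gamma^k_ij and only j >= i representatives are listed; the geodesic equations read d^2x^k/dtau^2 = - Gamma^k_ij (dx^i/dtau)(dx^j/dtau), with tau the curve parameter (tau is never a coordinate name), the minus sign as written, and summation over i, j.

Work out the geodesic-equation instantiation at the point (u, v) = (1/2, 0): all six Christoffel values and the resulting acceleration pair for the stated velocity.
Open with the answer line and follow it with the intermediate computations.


Answer: Gamma_uuu = 120/181, Gamma_uuv = 0, Gamma_uvv = -245/181, Gamma_vuu = 0, Gamma_vuv = 20/49, Gamma_vvv = 0; accelerations (d^2u/dtau^2, d^2v/dtau^2) = (-480/181, 0)

E = 181/9, F = 0, G = 2401/36 at the point
E_u = 80/3, E_v = 0, F_u = 0, F_v = 0, G_u = 490/9, G_v = 0
EG - F^2 = 434581/324;  g^inv = (324/434581) * [[2401/36, 0], [0, 181/9]]
first-kind symbols [ij,l] = (1/2)(d_i g_jl + d_j g_il - d_l g_ij): [uu,u] = E_u/2 = 40/3, [uu,v] = F_u - E_v/2 = 0, [uv,u] = E_v/2 = 0, [uv,v] = G_u/2 = 245/9, [vv,u] = F_v - G_u/2 = -245/9, [vv,v] = G_v/2 = 0
Gamma^u_ij = (G*[ij,u] - F*[ij,v])/(EG - F^2), Gamma^v_ij = (E*[ij,v] - F*[ij,u])/(EG - F^2)
Gamma_uuu = 120/181, Gamma_uuv = 0, Gamma_uvv = -245/181, Gamma_vuu = 0, Gamma_vuv = 20/49, Gamma_vvv = 0
d^2u/dtau^2 = -(Gamma_uuu*(-2)^2 + 2*Gamma_uuv*(-2)*(0) + Gamma_uvv*(0)^2) = -480/181
d^2v/dtau^2 = -(Gamma_vuu*(-2)^2 + 2*Gamma_vuv*(-2)*(0) + Gamma_vvv*(0)^2) = 0


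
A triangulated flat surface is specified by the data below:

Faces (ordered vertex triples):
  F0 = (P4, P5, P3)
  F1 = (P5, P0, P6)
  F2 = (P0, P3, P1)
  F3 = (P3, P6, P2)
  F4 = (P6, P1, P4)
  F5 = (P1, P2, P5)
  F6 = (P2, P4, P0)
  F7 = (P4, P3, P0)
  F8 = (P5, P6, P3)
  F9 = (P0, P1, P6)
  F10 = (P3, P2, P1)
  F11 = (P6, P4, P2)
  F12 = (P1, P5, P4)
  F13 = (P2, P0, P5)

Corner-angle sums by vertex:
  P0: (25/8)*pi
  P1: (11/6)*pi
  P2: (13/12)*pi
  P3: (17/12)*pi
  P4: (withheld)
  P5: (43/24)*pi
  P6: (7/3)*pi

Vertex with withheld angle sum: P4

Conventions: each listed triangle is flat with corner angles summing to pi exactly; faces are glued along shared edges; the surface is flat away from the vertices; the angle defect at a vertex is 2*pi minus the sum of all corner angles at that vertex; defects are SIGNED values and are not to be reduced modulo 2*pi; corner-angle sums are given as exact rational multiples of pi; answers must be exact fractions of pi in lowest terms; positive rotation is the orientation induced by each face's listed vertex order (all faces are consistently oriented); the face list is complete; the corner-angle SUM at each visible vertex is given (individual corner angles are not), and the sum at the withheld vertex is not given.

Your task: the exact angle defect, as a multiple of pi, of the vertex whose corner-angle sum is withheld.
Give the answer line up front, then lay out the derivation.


Answer: defect(P4) = (-5/12)*pi

V = 7, E = 21, F = 14; chi = V - E + F = 0
Gauss-Bonnet: total defect = 2*pi*chi = 0; visible defects sum to (5/12)*pi


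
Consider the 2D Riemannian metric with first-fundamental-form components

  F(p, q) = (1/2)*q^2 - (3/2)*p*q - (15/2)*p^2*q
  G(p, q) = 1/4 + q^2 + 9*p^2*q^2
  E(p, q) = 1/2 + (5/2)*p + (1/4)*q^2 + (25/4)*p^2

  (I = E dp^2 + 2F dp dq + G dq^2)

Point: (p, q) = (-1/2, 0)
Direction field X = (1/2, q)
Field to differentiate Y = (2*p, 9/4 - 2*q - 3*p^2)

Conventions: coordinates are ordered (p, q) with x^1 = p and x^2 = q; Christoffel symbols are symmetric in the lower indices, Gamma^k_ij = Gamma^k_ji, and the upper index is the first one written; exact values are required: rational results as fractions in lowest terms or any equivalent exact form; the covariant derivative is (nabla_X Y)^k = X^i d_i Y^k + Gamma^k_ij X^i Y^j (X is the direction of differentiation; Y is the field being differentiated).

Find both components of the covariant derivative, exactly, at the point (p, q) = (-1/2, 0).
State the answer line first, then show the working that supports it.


Answer: (nabla_X Y)^p = 28/13, (nabla_X Y)^q = 3/2

E = 13/16, F = 0, G = 1/4 at the point
E_p = -15/4, E_q = 0, F_p = 0, F_q = -9/8, G_p = 0, G_q = 0
EG - F^2 = 13/64;  g^inv = (64/13) * [[1/4, 0], [0, 13/16]]
first-kind symbols [ij,l] = (1/2)(d_i g_jl + d_j g_il - d_l g_ij): [pp,p] = E_p/2 = -15/8, [pp,q] = F_p - E_q/2 = 0, [pq,p] = E_q/2 = 0, [pq,q] = G_p/2 = 0, [qq,p] = F_q - G_p/2 = -9/8, [qq,q] = G_q/2 = 0
Gamma^p_ij = (G*[ij,p] - F*[ij,q])/(EG - F^2), Gamma^q_ij = (E*[ij,q] - F*[ij,p])/(EG - F^2)
Gamma_ppp = -30/13, Gamma_ppq = 0, Gamma_pqq = -18/13, Gamma_qpp = 0, Gamma_qpq = 0, Gamma_qqq = 0
X = (1/2, 0), Y = (-1, 3/2) at the point


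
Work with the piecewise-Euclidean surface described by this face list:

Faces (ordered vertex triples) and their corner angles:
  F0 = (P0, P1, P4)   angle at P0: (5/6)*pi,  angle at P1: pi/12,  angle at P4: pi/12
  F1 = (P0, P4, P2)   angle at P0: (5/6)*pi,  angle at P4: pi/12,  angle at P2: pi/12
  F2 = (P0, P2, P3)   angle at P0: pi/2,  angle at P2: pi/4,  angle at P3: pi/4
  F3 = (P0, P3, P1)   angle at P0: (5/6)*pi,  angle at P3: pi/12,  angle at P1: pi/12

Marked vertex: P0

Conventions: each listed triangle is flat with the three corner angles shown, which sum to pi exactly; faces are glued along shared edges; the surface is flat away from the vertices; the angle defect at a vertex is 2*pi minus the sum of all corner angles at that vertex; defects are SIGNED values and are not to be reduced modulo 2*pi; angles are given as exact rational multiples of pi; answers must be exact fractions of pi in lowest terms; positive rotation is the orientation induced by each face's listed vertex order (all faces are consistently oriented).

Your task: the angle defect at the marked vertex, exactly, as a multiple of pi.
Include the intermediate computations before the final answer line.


Sum of corner angles at P0: 3*pi
defect = 2*pi - 3*pi

Answer: defect(P0) = -pi


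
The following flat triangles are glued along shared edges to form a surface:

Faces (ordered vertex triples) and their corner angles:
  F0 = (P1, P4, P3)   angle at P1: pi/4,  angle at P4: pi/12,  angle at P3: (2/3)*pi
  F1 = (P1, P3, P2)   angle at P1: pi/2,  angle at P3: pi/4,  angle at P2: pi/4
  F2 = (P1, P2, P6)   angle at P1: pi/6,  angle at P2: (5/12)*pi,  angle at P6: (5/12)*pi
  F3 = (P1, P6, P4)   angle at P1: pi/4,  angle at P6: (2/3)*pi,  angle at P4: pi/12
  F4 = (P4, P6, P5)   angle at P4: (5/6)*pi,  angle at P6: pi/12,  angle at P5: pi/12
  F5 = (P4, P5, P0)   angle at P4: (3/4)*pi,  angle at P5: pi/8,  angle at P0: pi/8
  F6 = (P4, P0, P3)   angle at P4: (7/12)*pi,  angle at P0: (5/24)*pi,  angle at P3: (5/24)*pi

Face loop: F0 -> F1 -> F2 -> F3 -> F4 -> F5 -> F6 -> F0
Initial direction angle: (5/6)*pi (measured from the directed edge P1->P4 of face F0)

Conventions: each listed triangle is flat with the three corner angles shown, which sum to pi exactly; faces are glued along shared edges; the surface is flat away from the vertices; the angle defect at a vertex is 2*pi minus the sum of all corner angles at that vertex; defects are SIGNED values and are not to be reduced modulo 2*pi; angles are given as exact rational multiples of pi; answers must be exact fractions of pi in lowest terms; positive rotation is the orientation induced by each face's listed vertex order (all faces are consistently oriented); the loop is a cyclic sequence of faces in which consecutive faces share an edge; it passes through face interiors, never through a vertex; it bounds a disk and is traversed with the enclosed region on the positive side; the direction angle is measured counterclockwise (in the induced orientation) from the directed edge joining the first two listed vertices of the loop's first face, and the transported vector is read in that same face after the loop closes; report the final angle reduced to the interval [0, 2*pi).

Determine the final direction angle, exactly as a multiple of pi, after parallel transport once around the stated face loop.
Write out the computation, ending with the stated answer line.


enclosed vertex P1: corner angles sum to (7/6)*pi, defect = 2*pi - (7/6)*pi = (5/6)*pi
enclosed vertex P4: corner angles sum to (7/3)*pi, defect = 2*pi - (7/3)*pi = -pi/3
the rotation equals the total enclosed defect, so the final angle is initial + defects (mod 2*pi)
final angle = (5/6)*pi + pi/2 = (4/3)*pi (mod 2*pi)

Answer: final direction angle = (4/3)*pi


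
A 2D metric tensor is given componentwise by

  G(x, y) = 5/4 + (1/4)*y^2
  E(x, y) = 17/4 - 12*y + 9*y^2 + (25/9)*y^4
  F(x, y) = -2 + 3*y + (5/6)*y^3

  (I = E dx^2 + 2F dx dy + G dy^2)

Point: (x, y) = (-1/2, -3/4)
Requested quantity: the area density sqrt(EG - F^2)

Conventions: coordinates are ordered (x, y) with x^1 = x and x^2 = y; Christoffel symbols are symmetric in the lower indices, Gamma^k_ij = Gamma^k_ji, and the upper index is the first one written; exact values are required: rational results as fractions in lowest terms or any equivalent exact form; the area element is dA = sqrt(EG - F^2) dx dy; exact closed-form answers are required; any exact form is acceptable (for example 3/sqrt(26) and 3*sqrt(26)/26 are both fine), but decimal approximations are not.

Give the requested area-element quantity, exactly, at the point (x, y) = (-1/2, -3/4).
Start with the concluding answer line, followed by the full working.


Answer: sqrt(EG - F^2) = sqrt(5646)/32

E = 4913/256, F = -589/128, G = 89/64; EG - F^2 = 2823/512


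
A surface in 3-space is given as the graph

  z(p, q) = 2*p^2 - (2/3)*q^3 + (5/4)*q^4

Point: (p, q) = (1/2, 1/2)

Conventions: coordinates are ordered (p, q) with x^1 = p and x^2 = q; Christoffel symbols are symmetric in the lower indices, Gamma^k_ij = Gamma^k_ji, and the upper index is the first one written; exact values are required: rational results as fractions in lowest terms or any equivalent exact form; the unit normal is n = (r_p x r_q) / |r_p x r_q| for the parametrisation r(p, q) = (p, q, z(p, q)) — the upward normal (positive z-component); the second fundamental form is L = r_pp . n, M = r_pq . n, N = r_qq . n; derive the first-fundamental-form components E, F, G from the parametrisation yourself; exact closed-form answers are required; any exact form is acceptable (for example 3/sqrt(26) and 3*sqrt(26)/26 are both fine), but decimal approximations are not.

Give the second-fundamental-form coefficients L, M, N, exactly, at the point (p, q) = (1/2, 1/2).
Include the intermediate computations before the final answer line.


z_p = 2, z_q = 1/8, z_pp = 4, z_pq = 0, z_qq = 7/4
E = 5, F = 1/4, G = 65/64; answer radicand W^2 = 321/64
unnormalised second-form numerators: l = 4, m = 0, n = 7/4; L = l/sqrt(321/64), and similarly M = m/sqrt(W^2), N = n/sqrt(W^2)

Answer: L = 32*sqrt(321)/321, M = 0, N = 14*sqrt(321)/321


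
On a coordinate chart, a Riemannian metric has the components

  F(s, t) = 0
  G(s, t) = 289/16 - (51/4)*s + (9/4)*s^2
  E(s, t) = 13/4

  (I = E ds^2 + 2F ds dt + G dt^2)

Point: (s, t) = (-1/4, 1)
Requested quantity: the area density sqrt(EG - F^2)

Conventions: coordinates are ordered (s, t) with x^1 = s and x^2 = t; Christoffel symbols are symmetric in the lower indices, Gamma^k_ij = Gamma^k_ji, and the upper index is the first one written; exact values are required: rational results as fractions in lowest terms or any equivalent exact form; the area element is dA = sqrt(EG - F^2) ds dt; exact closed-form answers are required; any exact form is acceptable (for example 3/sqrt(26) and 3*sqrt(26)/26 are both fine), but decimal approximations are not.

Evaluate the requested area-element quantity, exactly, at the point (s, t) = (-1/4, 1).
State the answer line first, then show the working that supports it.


Answer: sqrt(EG - F^2) = 37*sqrt(13)/16

E = 13/4, F = 0, G = 1369/64; EG - F^2 = 17797/256


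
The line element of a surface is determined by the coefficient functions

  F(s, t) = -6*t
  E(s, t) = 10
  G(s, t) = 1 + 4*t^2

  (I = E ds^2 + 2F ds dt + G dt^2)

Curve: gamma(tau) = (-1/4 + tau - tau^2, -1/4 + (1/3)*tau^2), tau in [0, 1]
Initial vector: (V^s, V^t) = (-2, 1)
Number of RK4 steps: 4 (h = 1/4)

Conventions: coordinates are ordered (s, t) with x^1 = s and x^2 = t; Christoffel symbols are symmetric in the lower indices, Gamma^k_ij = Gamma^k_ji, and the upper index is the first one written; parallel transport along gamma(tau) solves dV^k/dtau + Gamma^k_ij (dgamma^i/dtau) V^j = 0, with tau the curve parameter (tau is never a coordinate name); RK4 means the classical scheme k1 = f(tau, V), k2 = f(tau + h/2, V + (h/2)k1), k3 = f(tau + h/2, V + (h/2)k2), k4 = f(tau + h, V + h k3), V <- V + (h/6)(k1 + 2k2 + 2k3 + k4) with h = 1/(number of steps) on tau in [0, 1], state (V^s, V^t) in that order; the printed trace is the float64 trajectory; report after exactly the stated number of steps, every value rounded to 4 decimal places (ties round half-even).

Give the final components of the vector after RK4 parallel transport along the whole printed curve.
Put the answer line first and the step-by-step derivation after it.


Answer: V^s = -1.7994, V^t = 1.0110

gamma'(tau) = (1 - 2*tau, (2/3)*tau); f(tau, V)^k = -Gamma^k_ij(gamma(tau)) gamma'^i(tau) V^j; h = 1/4; intermediate values shown to 6 dp
curve data and Christoffel symbols at the stage parameters:
  tau = 0.000000: gamma = (-0.250000, -0.250000), gamma' = (1.000000, 0.000000); Gamma_sss = 0.000000, Gamma_sst = 0.000000, Gamma_stt = -0.585366, Gamma_tss = 0.000000, Gamma_tst = 0.000000, Gamma_ttt = -0.097561
  tau = 0.125000: gamma = (-0.140625, -0.244792), gamma' = (0.750000, 0.083333); Gamma_sss = 0.000000, Gamma_sst = 0.000000, Gamma_stt = -0.585955, Gamma_tss = 0.000000, Gamma_tst = 0.000000, Gamma_ttt = -0.095625
  tau = 0.250000: gamma = (-0.062500, -0.229167), gamma' = (0.500000, 0.166667); Gamma_sss = 0.000000, Gamma_sst = 0.000000, Gamma_stt = -0.587655, Gamma_tss = 0.000000, Gamma_tst = 0.000000, Gamma_ttt = -0.089781
  tau = 0.375000: gamma = (-0.015625, -0.203125), gamma' = (0.250000, 0.250000); Gamma_sss = 0.000000, Gamma_sst = 0.000000, Gamma_stt = -0.590258, Gamma_tss = 0.000000, Gamma_tst = 0.000000, Gamma_ttt = -0.079931
  tau = 0.500000: gamma = (0.000000, -0.166667), gamma' = (0.000000, 0.333333); Gamma_sss = 0.000000, Gamma_sst = 0.000000, Gamma_stt = -0.593407, Gamma_tss = 0.000000, Gamma_tst = 0.000000, Gamma_ttt = -0.065934
  tau = 0.625000: gamma = (-0.015625, -0.119792), gamma' = (-0.250000, 0.416667); Gamma_sss = 0.000000, Gamma_sst = 0.000000, Gamma_stt = -0.596576, Gamma_tss = 0.000000, Gamma_tst = 0.000000, Gamma_ttt = -0.047643
  tau = 0.750000: gamma = (-0.062500, -0.062500), gamma' = (-0.500000, 0.500000); Gamma_sss = 0.000000, Gamma_sst = 0.000000, Gamma_stt = -0.599064, Gamma_tss = 0.000000, Gamma_tst = 0.000000, Gamma_ttt = -0.024961
  tau = 0.875000: gamma = (-0.140625, 0.005208), gamma' = (-0.750000, 0.583333); Gamma_sss = 0.000000, Gamma_sst = 0.000000, Gamma_stt = -0.599993, Gamma_tss = 0.000000, Gamma_tst = 0.000000, Gamma_ttt = 0.002083
  tau = 1.000000: gamma = (-0.250000, 0.083333), gamma' = (-1.000000, 0.666667); Gamma_sss = 0.000000, Gamma_sst = 0.000000, Gamma_stt = -0.598338, Gamma_tss = 0.000000, Gamma_tst = 0.000000, Gamma_ttt = 0.033241
step 0: V^s = -2.0000, V^t = 1.0000
step 1: k1 = (0.000000, 0.000000), k2 = (0.048830, 0.007969), k3 = (0.048878, 0.007977), k4 = (0.098138, 0.014993); V <- V + (h/6)(k1 + 2k2 + 2k3 + k4): V^s = -1.9878, V^t = 1.0020
step 2: k1 = (0.098134, 0.014993), k2 = (0.148129, 0.020059), k3 = (0.148223, 0.020072), k4 = (0.199181, 0.022131); V <- V + (h/6)(k1 + 2k2 + 2k3 + k4): V^s = -1.9507, V^t = 1.0068
step 3: k1 = (0.199156, 0.022128), k2 = (0.250962, 0.020042), k3 = (0.250897, 0.020037), k4 = (0.303083, 0.012628); V <- V + (h/6)(k1 + 2k2 + 2k3 + k4): V^s = -1.8879, V^t = 1.0116
step 4: k1 = (0.303016, 0.012626), k2 = (0.354620, -0.001231), k3 = (0.354014, -0.001229), k4 = (0.403410, -0.022412); V <- V + (h/6)(k1 + 2k2 + 2k3 + k4): V^s = -1.7994, V^t = 1.0110


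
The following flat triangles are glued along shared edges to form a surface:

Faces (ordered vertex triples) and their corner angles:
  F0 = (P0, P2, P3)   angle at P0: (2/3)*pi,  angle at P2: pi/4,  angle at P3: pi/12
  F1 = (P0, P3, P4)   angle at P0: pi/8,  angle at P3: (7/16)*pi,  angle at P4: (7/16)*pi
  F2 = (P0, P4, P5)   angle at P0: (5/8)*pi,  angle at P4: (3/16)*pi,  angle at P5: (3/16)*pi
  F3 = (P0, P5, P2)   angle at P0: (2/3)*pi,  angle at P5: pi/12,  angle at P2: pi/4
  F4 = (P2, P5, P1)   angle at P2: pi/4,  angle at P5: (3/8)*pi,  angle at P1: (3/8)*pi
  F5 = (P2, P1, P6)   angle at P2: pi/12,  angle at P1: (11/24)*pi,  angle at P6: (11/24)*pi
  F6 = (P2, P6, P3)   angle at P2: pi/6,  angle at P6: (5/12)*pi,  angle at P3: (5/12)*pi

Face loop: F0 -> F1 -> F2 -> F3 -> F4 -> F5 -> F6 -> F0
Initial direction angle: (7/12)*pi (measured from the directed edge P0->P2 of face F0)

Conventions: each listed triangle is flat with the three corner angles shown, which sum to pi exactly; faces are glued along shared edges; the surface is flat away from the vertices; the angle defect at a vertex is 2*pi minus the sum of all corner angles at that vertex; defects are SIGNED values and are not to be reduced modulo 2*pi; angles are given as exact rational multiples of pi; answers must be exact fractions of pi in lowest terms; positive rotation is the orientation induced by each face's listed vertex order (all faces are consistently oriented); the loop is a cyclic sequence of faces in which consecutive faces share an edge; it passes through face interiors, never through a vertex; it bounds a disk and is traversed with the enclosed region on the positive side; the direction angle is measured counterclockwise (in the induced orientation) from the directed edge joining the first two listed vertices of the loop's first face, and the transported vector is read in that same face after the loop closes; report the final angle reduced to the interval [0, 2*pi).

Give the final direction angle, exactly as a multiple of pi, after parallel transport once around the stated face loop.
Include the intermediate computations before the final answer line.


enclosed vertex P0: corner angles sum to (25/12)*pi, defect = 2*pi - (25/12)*pi = -pi/12
enclosed vertex P2: corner angles sum to pi, defect = 2*pi - pi = pi
the final direction is the initial angle plus the enclosed defects, taken mod 2*pi in the induced orientation
final angle = (7/12)*pi + (11/12)*pi = (3/2)*pi (mod 2*pi)

Answer: final direction angle = (3/2)*pi


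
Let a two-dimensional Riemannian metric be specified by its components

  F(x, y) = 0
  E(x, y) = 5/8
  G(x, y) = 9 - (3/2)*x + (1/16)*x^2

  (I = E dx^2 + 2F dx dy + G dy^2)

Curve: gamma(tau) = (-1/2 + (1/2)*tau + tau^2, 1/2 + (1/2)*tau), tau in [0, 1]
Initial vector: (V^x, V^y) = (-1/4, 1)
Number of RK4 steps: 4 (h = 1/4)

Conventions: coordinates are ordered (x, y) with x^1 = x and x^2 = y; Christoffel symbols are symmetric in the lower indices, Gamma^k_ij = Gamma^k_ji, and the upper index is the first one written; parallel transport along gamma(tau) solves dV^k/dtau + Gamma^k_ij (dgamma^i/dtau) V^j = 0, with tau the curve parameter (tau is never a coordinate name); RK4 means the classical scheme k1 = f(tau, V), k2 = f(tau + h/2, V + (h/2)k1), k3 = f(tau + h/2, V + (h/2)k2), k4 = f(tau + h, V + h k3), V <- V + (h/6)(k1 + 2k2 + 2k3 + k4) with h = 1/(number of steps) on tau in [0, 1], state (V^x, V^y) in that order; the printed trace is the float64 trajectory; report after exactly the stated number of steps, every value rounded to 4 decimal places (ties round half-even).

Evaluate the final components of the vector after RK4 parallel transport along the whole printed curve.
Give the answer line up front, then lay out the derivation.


Answer: V^x = -0.8693, V^y = 1.1109

gamma'(tau) = (1/2 + 2*tau, 1/2); f(tau, V)^k = -Gamma^k_ij(gamma(tau)) gamma'^i(tau) V^j; h = 1/4; intermediate values shown to 6 dp
curve data and Christoffel symbols at the stage parameters:
  tau = 0.000000: gamma = (-0.500000, 0.500000), gamma' = (0.500000, 0.500000); Gamma_xxx = 0.000000, Gamma_xxy = 0.000000, Gamma_xyy = 1.250000, Gamma_yxx = 0.000000, Gamma_yxy = -0.080000, Gamma_yyy = 0.000000
  tau = 0.125000: gamma = (-0.421875, 0.562500), gamma' = (0.750000, 0.500000); Gamma_xxx = 0.000000, Gamma_xxy = 0.000000, Gamma_xyy = 1.242188, Gamma_yxx = 0.000000, Gamma_yxy = -0.080503, Gamma_yyy = 0.000000
  tau = 0.250000: gamma = (-0.312500, 0.625000), gamma' = (1.000000, 0.500000); Gamma_xxx = 0.000000, Gamma_xxy = 0.000000, Gamma_xyy = 1.231250, Gamma_yxx = 0.000000, Gamma_yxy = -0.081218, Gamma_yyy = 0.000000
  tau = 0.375000: gamma = (-0.171875, 0.687500), gamma' = (1.250000, 0.500000); Gamma_xxx = 0.000000, Gamma_xxy = 0.000000, Gamma_xyy = 1.217188, Gamma_yxx = 0.000000, Gamma_yxy = -0.082157, Gamma_yyy = 0.000000
  tau = 0.500000: gamma = (0.000000, 0.750000), gamma' = (1.500000, 0.500000); Gamma_xxx = 0.000000, Gamma_xxy = 0.000000, Gamma_xyy = 1.200000, Gamma_yxx = 0.000000, Gamma_yxy = -0.083333, Gamma_yyy = 0.000000
  tau = 0.625000: gamma = (0.203125, 0.812500), gamma' = (1.750000, 0.500000); Gamma_xxx = 0.000000, Gamma_xxy = 0.000000, Gamma_xyy = 1.179688, Gamma_yxx = 0.000000, Gamma_yxy = -0.084768, Gamma_yyy = 0.000000
  tau = 0.750000: gamma = (0.437500, 0.875000), gamma' = (2.000000, 0.500000); Gamma_xxx = 0.000000, Gamma_xxy = 0.000000, Gamma_xyy = 1.156250, Gamma_yxx = 0.000000, Gamma_yxy = -0.086486, Gamma_yyy = 0.000000
  tau = 0.875000: gamma = (0.703125, 0.937500), gamma' = (2.250000, 0.500000); Gamma_xxx = 0.000000, Gamma_xxy = 0.000000, Gamma_xyy = 1.129687, Gamma_yxx = 0.000000, Gamma_yxy = -0.088520, Gamma_yyy = 0.000000
  tau = 1.000000: gamma = (1.000000, 1.000000), gamma' = (2.500000, 0.500000); Gamma_xxx = 0.000000, Gamma_xxy = 0.000000, Gamma_xyy = 1.100000, Gamma_yxx = 0.000000, Gamma_yxy = -0.090909, Gamma_yyy = 0.000000
step 0: V^x = -0.2500, V^y = 1.0000
step 1: k1 = (-0.625000, 0.030000), k2 = (-0.623423, 0.047396), k3 = (-0.624773, 0.047535), k4 = (-0.622941, 0.065688); V <- V + (h/6)(k1 + 2k2 + 2k3 + k4): V^x = -0.4060, V^y = 1.0119
step 2: k1 = (-0.622950, 0.065697), k2 = (-0.620833, 0.084884), k3 = (-0.622292, 0.085141), k4 = (-0.619910, 0.105748); V <- V + (h/6)(k1 + 2k2 + 2k3 + k4): V^x = -0.5614, V^y = 1.0332
step 3: k1 = (-0.619926, 0.105760), k2 = (-0.617230, 0.128154), k3 = (-0.618881, 0.128583), k4 = (-0.615909, 0.153311); V <- V + (h/6)(k1 + 2k2 + 2k3 + k4): V^x = -0.7159, V^y = 1.0654
step 4: k1 = (-0.615934, 0.153328), k2 = (-0.612610, 0.180920), k3 = (-0.614558, 0.181625), k4 = (-0.610943, 0.212932); V <- V + (h/6)(k1 + 2k2 + 2k3 + k4): V^x = -0.8693, V^y = 1.1109


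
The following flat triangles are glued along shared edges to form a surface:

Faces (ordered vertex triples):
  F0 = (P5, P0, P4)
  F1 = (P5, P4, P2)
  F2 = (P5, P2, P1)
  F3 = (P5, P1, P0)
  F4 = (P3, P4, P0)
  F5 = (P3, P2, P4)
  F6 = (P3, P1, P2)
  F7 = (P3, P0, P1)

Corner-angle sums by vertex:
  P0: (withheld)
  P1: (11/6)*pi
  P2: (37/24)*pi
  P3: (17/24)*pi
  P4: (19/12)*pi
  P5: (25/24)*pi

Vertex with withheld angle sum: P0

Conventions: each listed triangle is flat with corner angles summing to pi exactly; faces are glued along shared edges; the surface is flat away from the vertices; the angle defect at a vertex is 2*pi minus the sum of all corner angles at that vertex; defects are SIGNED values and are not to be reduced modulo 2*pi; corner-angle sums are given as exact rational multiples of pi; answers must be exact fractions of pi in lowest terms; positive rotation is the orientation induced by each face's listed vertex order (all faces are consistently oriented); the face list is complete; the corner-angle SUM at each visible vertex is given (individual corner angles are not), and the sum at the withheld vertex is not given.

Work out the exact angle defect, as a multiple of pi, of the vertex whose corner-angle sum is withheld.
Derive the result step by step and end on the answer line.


V = 6, E = 12, F = 8; chi = V - E + F = 2
Gauss-Bonnet: total defect = 2*pi*chi = 4*pi; visible defects sum to (79/24)*pi

Answer: defect(P0) = (17/24)*pi


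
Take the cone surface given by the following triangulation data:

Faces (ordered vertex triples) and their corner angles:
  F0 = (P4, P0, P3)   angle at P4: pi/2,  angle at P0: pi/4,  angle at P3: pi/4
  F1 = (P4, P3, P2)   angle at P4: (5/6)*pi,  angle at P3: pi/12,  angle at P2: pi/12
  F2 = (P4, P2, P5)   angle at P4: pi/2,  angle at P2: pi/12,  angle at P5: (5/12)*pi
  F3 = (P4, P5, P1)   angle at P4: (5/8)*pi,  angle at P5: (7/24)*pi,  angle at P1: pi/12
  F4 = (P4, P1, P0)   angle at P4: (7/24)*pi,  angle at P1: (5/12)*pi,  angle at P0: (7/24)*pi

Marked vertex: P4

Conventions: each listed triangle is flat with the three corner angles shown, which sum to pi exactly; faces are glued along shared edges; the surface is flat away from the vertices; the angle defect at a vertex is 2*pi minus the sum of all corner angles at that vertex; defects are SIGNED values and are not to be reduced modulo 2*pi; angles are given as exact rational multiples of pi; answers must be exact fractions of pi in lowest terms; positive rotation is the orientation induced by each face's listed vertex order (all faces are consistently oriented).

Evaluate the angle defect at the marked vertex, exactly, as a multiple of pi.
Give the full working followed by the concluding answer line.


Sum of corner angles at P4: (11/4)*pi
defect = 2*pi - (11/4)*pi

Answer: defect(P4) = (-3/4)*pi


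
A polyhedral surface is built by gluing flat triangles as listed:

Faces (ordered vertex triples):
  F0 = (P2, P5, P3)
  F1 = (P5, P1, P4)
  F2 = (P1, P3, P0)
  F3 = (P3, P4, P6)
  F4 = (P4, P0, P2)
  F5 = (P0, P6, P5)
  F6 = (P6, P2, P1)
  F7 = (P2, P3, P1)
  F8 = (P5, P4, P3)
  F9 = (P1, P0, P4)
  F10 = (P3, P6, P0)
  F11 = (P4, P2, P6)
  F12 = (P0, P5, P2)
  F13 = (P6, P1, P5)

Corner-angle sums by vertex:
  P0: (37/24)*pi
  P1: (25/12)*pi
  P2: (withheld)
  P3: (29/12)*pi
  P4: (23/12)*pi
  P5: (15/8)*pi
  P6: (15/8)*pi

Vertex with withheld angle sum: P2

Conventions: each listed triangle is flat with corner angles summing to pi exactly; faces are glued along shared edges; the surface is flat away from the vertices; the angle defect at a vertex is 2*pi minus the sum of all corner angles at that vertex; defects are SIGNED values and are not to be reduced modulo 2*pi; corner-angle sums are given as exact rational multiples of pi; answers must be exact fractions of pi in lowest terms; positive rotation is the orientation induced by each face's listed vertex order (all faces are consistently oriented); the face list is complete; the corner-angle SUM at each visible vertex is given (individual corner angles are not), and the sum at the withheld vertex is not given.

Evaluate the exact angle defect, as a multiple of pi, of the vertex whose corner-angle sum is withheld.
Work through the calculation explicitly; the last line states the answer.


V = 7, E = 21, F = 14; chi = V - E + F = 0
Gauss-Bonnet: total defect = 2*pi*chi = 0; visible defects sum to (7/24)*pi

Answer: defect(P2) = (-7/24)*pi
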